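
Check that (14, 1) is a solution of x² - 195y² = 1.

Compute x² = 14² = 196
Compute 195y² = 195·1² = 195·1 = 195
x² - 195y² = 196 - 195 = 1
Since this equals 1, (14, 1) is a solution.

Yes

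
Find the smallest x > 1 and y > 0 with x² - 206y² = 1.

We seek the smallest positive integers (x, y) with x² - 206y² = 1, i.e., x² = 206y² + 1.
Try successive y values:
y = 1: x² = 206·1² + 1 = 207, not a perfect square
y = 2: x² = 206·2² + 1 = 825, not a perfect square
y = 3: x² = 206·3² + 1 = 1855, not a perfect square
... continuing the search (or via continued fractions) ...
y = 4148: x² = 206·4148² + 1 = 3544416225, x = 59535 ✓

Verify: 59535² - 206·4148² = 3544416225 - 3544416224 = 1 ✓

x = 59535, y = 4148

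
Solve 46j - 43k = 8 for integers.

Step 1: Check solvability.
gcd(46, 43) = 1
Since 1 divides 8, solutions exist.

Step 2: Apply extended Euclidean algorithm to find gcd.
We find integers such that 46*x0 + 43*y0 = 1

Step 3: Scale the particular solution.
Multiply by 8/1 = 8:
j = -112, k = -120

Step 4: Verify.
46*(-112) - 43*(-120) = 8 = 8 ✓

j = -112, k = -120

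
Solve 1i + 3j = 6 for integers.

Step 1: Check solvability.
gcd(1, 3) = 1
Since 1 divides 6, solutions exist.

Step 2: Apply extended Euclidean algorithm to find gcd.
We find integers such that 1*x0 + 3*y0 = 1

Step 3: Scale the particular solution.
Multiply by 6/1 = 6:
i = 6, j = 0

Step 4: Verify.
1*(6) + 3*(0) = 6 = 6 ✓

i = 6, j = 0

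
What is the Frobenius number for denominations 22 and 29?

For two coprime denominations a and b, the Frobenius number (largest value not representable as a non-negative combination) is ab - a - b.
Here gcd(22, 29) = 1, so they are coprime.
F(22, 29) = 22·29 - 22 - 29 = 638 - 51 = 587

587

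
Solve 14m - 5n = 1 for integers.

Step 1: Check solvability.
gcd(14, 5) = 1
Since 1 divides 1, solutions exist.

Step 2: Apply extended Euclidean algorithm to find gcd.
We find integers such that 14*x0 + 5*y0 = 1

Step 3: Scale the particular solution.
Multiply by 1/1 = 1:
m = -1, n = -3

Step 4: Verify.
14*(-1) - 5*(-3) = 1 = 1 ✓

m = -1, n = -3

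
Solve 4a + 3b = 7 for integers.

Step 1: Check solvability.
gcd(4, 3) = 1
Since 1 divides 7, solutions exist.

Step 2: Apply extended Euclidean algorithm to find gcd.
We find integers such that 4*x0 + 3*y0 = 1

Step 3: Scale the particular solution.
Multiply by 7/1 = 7:
a = 7, b = -7

Step 4: Verify.
4*(7) + 3*(-7) = 7 = 7 ✓

a = 7, b = -7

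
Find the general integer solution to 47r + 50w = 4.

Step 1: Compute gcd(47, 50) = 1.
Since 1 divides 4, solutions exist.

Step 2: Find a particular solution using extended Euclidean algorithm.
We get r₀ = -68, w₀ = 64.
Check: 47*-68 + 50*64 = 4 = 4 ✓

Step 3: Write the general solution.
r = -68 + (50/1)t = -68 + 50t
w = 64 - (47/1)t = 64 - 47t
for any integer t.

r = -68 + 50t, w = 64 - 47t for integer t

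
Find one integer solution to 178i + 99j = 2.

Step 1: Check solvability.
gcd(178, 99) = 1
Since 1 divides 2, solutions exist.

Step 2: Apply extended Euclidean algorithm to find gcd.
We find integers such that 178*x0 + 99*y0 = 1

Step 3: Scale the particular solution.
Multiply by 2/1 = 2:
i = -10, j = 18

Step 4: Verify.
178*(-10) + 99*(18) = 2 = 2 ✓

i = -10, j = 18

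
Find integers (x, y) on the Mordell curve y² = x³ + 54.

Try small integer x values and check whether x³ + 54 is a perfect square.
x = 3: x³ + 54 = 3³ + 54 = 27 + 54 = 81
Is 81 a perfect square? 9² = 81 ✓
So (x, y) = (3, 9) is a solution.

x = 3, y = 9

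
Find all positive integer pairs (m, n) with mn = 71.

The positive divisors of 71 are: 1, 71.
Each divisor d gives the pair (d, 71/d):
(1, 71), (71, 1)

(1, 71), (71, 1)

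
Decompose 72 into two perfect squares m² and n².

We need to find integers m, n > 0 such that m² + n² = 72.
Trying m = 6: n² = 72 - 6² = 72 - 36 = 36
n = 6
Check: 6² + 6² = 36 + 36 = 72 ✓

72 = 6² + 6²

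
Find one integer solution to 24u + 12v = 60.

Step 1: Check solvability.
gcd(24, 12) = 12
Since 12 divides 60, solutions exist.

Step 2: Apply extended Euclidean algorithm to find gcd.
We find integers such that 24*x0 + 12*y0 = 12

Step 3: Scale the particular solution.
Multiply by 60/12 = 5:
u = 0, v = 5

Step 4: Verify.
24*(0) + 12*(5) = 60 = 60 ✓

u = 0, v = 5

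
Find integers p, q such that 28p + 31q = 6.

Step 1: Check solvability.
gcd(28, 31) = 1
Since 1 divides 6, solutions exist.

Step 2: Apply extended Euclidean algorithm to find gcd.
We find integers such that 28*x0 + 31*y0 = 1

Step 3: Scale the particular solution.
Multiply by 6/1 = 6:
p = 60, q = -54

Step 4: Verify.
28*(60) + 31*(-54) = 6 = 6 ✓

p = 60, q = -54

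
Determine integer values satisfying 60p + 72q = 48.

Step 1: Check solvability.
gcd(60, 72) = 12
Since 12 divides 48, solutions exist.

Step 2: Apply extended Euclidean algorithm to find gcd.
We find integers such that 60*x0 + 72*y0 = 12

Step 3: Scale the particular solution.
Multiply by 48/12 = 4:
p = -4, q = 4

Step 4: Verify.
60*(-4) + 72*(4) = 48 = 48 ✓

p = -4, q = 4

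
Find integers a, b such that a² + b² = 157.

We need to find integers a, b > 0 such that a² + b² = 157.
Trying a = 6: b² = 157 - 6² = 157 - 36 = 121
b = 11
Check: 6² + 11² = 36 + 121 = 157 ✓

157 = 6² + 11²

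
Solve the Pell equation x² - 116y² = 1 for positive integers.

We seek the smallest positive integers (x, y) with x² - 116y² = 1, i.e., x² = 116y² + 1.
Try successive y values:
y = 1: x² = 116·1² + 1 = 117, not a perfect square
y = 2: x² = 116·2² + 1 = 465, not a perfect square
y = 3: x² = 116·3² + 1 = 1045, not a perfect square
... continuing the search (or via continued fractions) ...
y = 910: x² = 116·910² + 1 = 96059601, x = 9801 ✓

Verify: 9801² - 116·910² = 96059601 - 96059600 = 1 ✓

x = 9801, y = 910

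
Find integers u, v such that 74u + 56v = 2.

Step 1: Check solvability.
gcd(74, 56) = 2
Since 2 divides 2, solutions exist.

Step 2: Apply extended Euclidean algorithm to find gcd.
We find integers such that 74*x0 + 56*y0 = 2

Step 3: Scale the particular solution.
Multiply by 2/2 = 1:
u = -3, v = 4

Step 4: Verify.
74*(-3) + 56*(4) = 2 = 2 ✓

u = -3, v = 4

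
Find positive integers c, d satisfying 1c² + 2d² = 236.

Try small values of c and check whether (236 - 1c²)/2 is a perfect square.
c = 6: 1·6² = 36, so 2d² = 236 - 36 = 200, giving d² = 100, d = 10.
Check: 1·6² + 2·10² = 36 + 200 = 236 ✓

c = 6, d = 10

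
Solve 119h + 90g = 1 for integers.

Step 1: Check solvability.
gcd(119, 90) = 1
Since 1 divides 1, solutions exist.

Step 2: Apply extended Euclidean algorithm to find gcd.
We find integers such that 119*x0 + 90*y0 = 1

Step 3: Scale the particular solution.
Multiply by 1/1 = 1:
h = -31, g = 41

Step 4: Verify.
119*(-31) + 90*(41) = 1 = 1 ✓

h = -31, g = 41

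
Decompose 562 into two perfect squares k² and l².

We need to find integers k, l > 0 such that k² + l² = 562.
Trying k = 11: l² = 562 - 11² = 562 - 121 = 441
l = 21
Check: 11² + 21² = 121 + 441 = 562 ✓

562 = 11² + 21²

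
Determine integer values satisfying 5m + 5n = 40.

Step 1: Check solvability.
gcd(5, 5) = 5
Since 5 divides 40, solutions exist.

Step 2: Apply extended Euclidean algorithm to find gcd.
We find integers such that 5*x0 + 5*y0 = 5

Step 3: Scale the particular solution.
Multiply by 40/5 = 8:
m = 0, n = 8

Step 4: Verify.
5*(0) + 5*(8) = 40 = 40 ✓

m = 0, n = 8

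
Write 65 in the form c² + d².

We need to find integers c, d > 0 such that c² + d² = 65.
Trying c = 1: d² = 65 - 1² = 65 - 1 = 64
d = 8
Check: 1² + 8² = 1 + 64 = 65 ✓

65 = 1² + 8²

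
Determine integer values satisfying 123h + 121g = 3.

Step 1: Check solvability.
gcd(123, 121) = 1
Since 1 divides 3, solutions exist.

Step 2: Apply extended Euclidean algorithm to find gcd.
We find integers such that 123*x0 + 121*y0 = 1

Step 3: Scale the particular solution.
Multiply by 3/1 = 3:
h = -180, g = 183

Step 4: Verify.
123*(-180) + 121*(183) = 3 = 3 ✓

h = -180, g = 183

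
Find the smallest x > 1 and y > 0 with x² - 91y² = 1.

We seek the smallest positive integers (x, y) with x² - 91y² = 1, i.e., x² = 91y² + 1.
Try successive y values:
y = 1: x² = 91·1² + 1 = 92, not a perfect square
y = 2: x² = 91·2² + 1 = 365, not a perfect square
y = 3: x² = 91·3² + 1 = 820, not a perfect square
... continuing the search (or via continued fractions) ...
y = 165: x² = 91·165² + 1 = 2477476, x = 1574 ✓

Verify: 1574² - 91·165² = 2477476 - 2477475 = 1 ✓

x = 1574, y = 165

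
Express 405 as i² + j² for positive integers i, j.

We need to find integers i, j > 0 such that i² + j² = 405.
Trying i = 9: j² = 405 - 9² = 405 - 81 = 324
j = 18
Check: 9² + 18² = 81 + 324 = 405 ✓

405 = 9² + 18²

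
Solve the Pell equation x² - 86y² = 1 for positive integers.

We seek the smallest positive integers (x, y) with x² - 86y² = 1, i.e., x² = 86y² + 1.
Try successive y values:
y = 1: x² = 86·1² + 1 = 87, not a perfect square
y = 2: x² = 86·2² + 1 = 345, not a perfect square
y = 3: x² = 86·3² + 1 = 775, not a perfect square
... continuing the search (or via continued fractions) ...
y = 1122: x² = 86·1122² + 1 = 108264025, x = 10405 ✓

Verify: 10405² - 86·1122² = 108264025 - 108264024 = 1 ✓

x = 10405, y = 1122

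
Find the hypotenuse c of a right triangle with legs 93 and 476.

c² = a² + b² = 93² + 476² = 8649 + 226576 = 235225
c = sqrt(235225) = 485

485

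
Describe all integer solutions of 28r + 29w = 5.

Step 1: Compute gcd(28, 29) = 1.
Since 1 divides 5, solutions exist.

Step 2: Find a particular solution using extended Euclidean algorithm.
We get r₀ = -5, w₀ = 5.
Check: 28*-5 + 29*5 = 5 = 5 ✓

Step 3: Write the general solution.
r = -5 + (29/1)t = -5 + 29t
w = 5 - (28/1)t = 5 - 28t
for any integer t.

r = -5 + 29t, w = 5 - 28t for integer t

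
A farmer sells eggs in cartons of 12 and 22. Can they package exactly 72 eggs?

We need non-negative a, b with 12a + 22b = 72.
gcd(12, 22) = 2 divides 72.
Try a = 6: 22b = 72 - 72 = 0, so b = 0.
One way: 6 cartons of 12 and 0 cartons of 22.

Yes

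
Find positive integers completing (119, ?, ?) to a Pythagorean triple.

We need the other leg and hypotenuse such that 119² + x² = c².
Take x = 120, c = 169: 119² + 120² = 14161 + 14400 = 28561 = 169² ✓
Triple: (119, 120, 169)

(119, 120, 169)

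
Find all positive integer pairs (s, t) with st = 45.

The positive divisors of 45 are: 1, 3, 5, 9, 15, 45.
Each divisor d gives the pair (d, 45/d):
(1, 45), (3, 15), (5, 9), (9, 5), (15, 3), (45, 1)

(1, 45), (3, 15), (5, 9), (9, 5), (15, 3), (45, 1)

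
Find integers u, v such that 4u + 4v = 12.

Step 1: Check solvability.
gcd(4, 4) = 4
Since 4 divides 12, solutions exist.

Step 2: Apply extended Euclidean algorithm to find gcd.
We find integers such that 4*x0 + 4*y0 = 4

Step 3: Scale the particular solution.
Multiply by 12/4 = 3:
u = 0, v = 3

Step 4: Verify.
4*(0) + 4*(3) = 12 = 12 ✓

u = 0, v = 3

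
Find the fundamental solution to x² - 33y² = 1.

We seek the smallest positive integers (x, y) with x² - 33y² = 1, i.e., x² = 33y² + 1.
Try successive y values:
y = 1: x² = 33·1² + 1 = 34, not a perfect square
y = 2: x² = 33·2² + 1 = 133, not a perfect square
y = 3: x² = 33·3² + 1 = 298, not a perfect square
... continuing the search (or via continued fractions) ...
y = 4: x² = 33·4² + 1 = 529, x = 23 ✓

Verify: 23² - 33·4² = 529 - 528 = 1 ✓

x = 23, y = 4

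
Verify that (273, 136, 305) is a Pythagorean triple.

Compute a² + b²:
273² + 136² = 74529 + 18496 = 93025
Compute c²:
305² = 93025
Since 93025 = 93025, it is a Pythagorean triple.

Yes, it is a Pythagorean triple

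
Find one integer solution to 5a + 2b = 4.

Step 1: Check solvability.
gcd(5, 2) = 1
Since 1 divides 4, solutions exist.

Step 2: Apply extended Euclidean algorithm to find gcd.
We find integers such that 5*x0 + 2*y0 = 1

Step 3: Scale the particular solution.
Multiply by 4/1 = 4:
a = 4, b = -8

Step 4: Verify.
5*(4) + 2*(-8) = 4 = 4 ✓

a = 4, b = -8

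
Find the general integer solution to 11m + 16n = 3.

Step 1: Compute gcd(11, 16) = 1.
Since 1 divides 3, solutions exist.

Step 2: Find a particular solution using extended Euclidean algorithm.
We get m₀ = 9, n₀ = -6.
Check: 11*9 + 16*-6 = 3 = 3 ✓

Step 3: Write the general solution.
m = 9 + (16/1)t = 9 + 16t
n = -6 - (11/1)t = -6 - 11t
for any integer t.

m = 9 + 16t, n = -6 - 11t for integer t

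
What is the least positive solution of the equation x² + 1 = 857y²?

We need x² = 857y² - 1. Try successive y:
y = 1: x² = 857·1² - 1 = 856, not a perfect square
y = 2: x² = 857·2² - 1 = 3427, not a perfect square
y = 3: x² = 857·3² - 1 = 7712, not a perfect square
...
y = 277325: x² = 857·277325² - 1 = 65911146370624 = 8118568² ✓
Check: 8118568² - 857·277325² = 65911146370624 - 65911146370625 = -1 ✓

x = 8118568, y = 277325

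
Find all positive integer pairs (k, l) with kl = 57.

The positive divisors of 57 are: 1, 3, 19, 57.
Each divisor d gives the pair (d, 57/d):
(1, 57), (3, 19), (19, 3), (57, 1)

(1, 57), (3, 19), (19, 3), (57, 1)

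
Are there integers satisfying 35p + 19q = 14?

Step 1: Compute gcd(35, 19).
gcd(35, 19) = 1

Step 2: Check divisibility.
Does 1 divide 14? 14 = 1 x 14, so yes.

By the theorem on linear Diophantine equations, 35p + 19q = 14 has integer solutions if and only if gcd(35, 19) divides 14. Since 1 | 14, solutions exist.

Yes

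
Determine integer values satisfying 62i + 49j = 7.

Step 1: Check solvability.
gcd(62, 49) = 1
Since 1 divides 7, solutions exist.

Step 2: Apply extended Euclidean algorithm to find gcd.
We find integers such that 62*x0 + 49*y0 = 1

Step 3: Scale the particular solution.
Multiply by 7/1 = 7:
i = -105, j = 133

Step 4: Verify.
62*(-105) + 49*(133) = 7 = 7 ✓

i = -105, j = 133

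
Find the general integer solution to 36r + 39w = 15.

Step 1: Compute gcd(36, 39) = 3.
Since 3 divides 15, solutions exist.

Step 2: Find a particular solution using extended Euclidean algorithm.
We get r₀ = -5, w₀ = 5.
Check: 36*-5 + 39*5 = 15 = 15 ✓

Step 3: Write the general solution.
r = -5 + (39/3)t = -5 + 13t
w = 5 - (36/3)t = 5 - 12t
for any integer t.

r = -5 + 13t, w = 5 - 12t for integer t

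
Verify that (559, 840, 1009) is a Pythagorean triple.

Compute a² + b² = 559² + 840² = 312481 + 705600 = 1018081
Compute c² = 1009² = 1018081
Since 1018081 = 1018081, confirmed.

Yes, it is a Pythagorean triple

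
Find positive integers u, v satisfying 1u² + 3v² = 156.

Try small values of u and check whether (156 - 1u²)/3 is a perfect square.
u = 3: 1·3² = 9, so 3v² = 156 - 9 = 147, giving v² = 49, v = 7.
Check: 1·3² + 3·7² = 9 + 147 = 156 ✓

u = 3, v = 7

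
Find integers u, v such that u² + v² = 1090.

We need to find integers u, v > 0 such that u² + v² = 1090.
Trying u = 1: v² = 1090 - 1² = 1090 - 1 = 1089
v = 33
Check: 1² + 33² = 1 + 1089 = 1090 ✓

1090 = 1² + 33²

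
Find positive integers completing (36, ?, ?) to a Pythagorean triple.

We need the other leg and hypotenuse such that 36² + x² = c².
Take x = 15, c = 39: 36² + 15² = 1296 + 225 = 1521 = 39² ✓
Triple: (15, 36, 39)

(15, 36, 39)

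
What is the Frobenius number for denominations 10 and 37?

For two coprime denominations a and b, the Frobenius number (largest value not representable as a non-negative combination) is ab - a - b.
Here gcd(10, 37) = 1, so they are coprime.
F(10, 37) = 10·37 - 10 - 37 = 370 - 47 = 323

323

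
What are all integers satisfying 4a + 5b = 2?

Step 1: Compute gcd(4, 5) = 1.
Since 1 divides 2, solutions exist.

Step 2: Find a particular solution using extended Euclidean algorithm.
We get a₀ = -2, b₀ = 2.
Check: 4*-2 + 5*2 = 2 = 2 ✓

Step 3: Write the general solution.
a = -2 + (5/1)t = -2 + 5t
b = 2 - (4/1)t = 2 - 4t
for any integer t.

a = -2 + 5t, b = 2 - 4t for integer t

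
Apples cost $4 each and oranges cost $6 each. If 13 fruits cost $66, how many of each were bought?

Let a = apples, o = oranges.
a + o = 13
4a + 6o = 66
Substitute o = 13 - a:
4a + 6(13 - a) = 66
(4 - 6)a = 66 - 78
-2a = -12
a = 6, o = 13 - 6 = 7

Apples: 6, Oranges: 7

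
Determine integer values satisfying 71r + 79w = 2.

Step 1: Check solvability.
gcd(71, 79) = 1
Since 1 divides 2, solutions exist.

Step 2: Apply extended Euclidean algorithm to find gcd.
We find integers such that 71*x0 + 79*y0 = 1

Step 3: Scale the particular solution.
Multiply by 2/1 = 2:
r = -20, w = 18

Step 4: Verify.
71*(-20) + 79*(18) = 2 = 2 ✓

r = -20, w = 18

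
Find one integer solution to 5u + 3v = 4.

Step 1: Check solvability.
gcd(5, 3) = 1
Since 1 divides 4, solutions exist.

Step 2: Apply extended Euclidean algorithm to find gcd.
We find integers such that 5*x0 + 3*y0 = 1

Step 3: Scale the particular solution.
Multiply by 4/1 = 4:
u = -4, v = 8

Step 4: Verify.
5*(-4) + 3*(8) = 4 = 4 ✓

u = -4, v = 8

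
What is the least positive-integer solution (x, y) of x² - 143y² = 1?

We seek the smallest positive integers (x, y) with x² - 143y² = 1, i.e., x² = 143y² + 1.
Try successive y values:
y = 1: x² = 143·1² + 1 = 144, x = 12 ✓

Verify: 12² - 143·1² = 144 - 143 = 1 ✓

x = 12, y = 1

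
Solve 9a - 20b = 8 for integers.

Step 1: Check solvability.
gcd(9, 20) = 1
Since 1 divides 8, solutions exist.

Step 2: Apply extended Euclidean algorithm to find gcd.
We find integers such that 9*x0 + 20*y0 = 1

Step 3: Scale the particular solution.
Multiply by 8/1 = 8:
a = 72, b = 32

Step 4: Verify.
9*(72) - 20*(32) = 8 = 8 ✓

a = 72, b = 32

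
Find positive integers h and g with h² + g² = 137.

We need to find integers h, g > 0 such that h² + g² = 137.
Trying h = 4: g² = 137 - 4² = 137 - 16 = 121
g = 11
Check: 4² + 11² = 16 + 121 = 137 ✓

137 = 4² + 11²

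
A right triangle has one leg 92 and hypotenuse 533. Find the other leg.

a² = c² - b² = 284089 - 8464 = 275625
a = 525

525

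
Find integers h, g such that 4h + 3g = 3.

Step 1: Check solvability.
gcd(4, 3) = 1
Since 1 divides 3, solutions exist.

Step 2: Apply extended Euclidean algorithm to find gcd.
We find integers such that 4*x0 + 3*y0 = 1

Step 3: Scale the particular solution.
Multiply by 3/1 = 3:
h = 3, g = -3

Step 4: Verify.
4*(3) + 3*(-3) = 3 = 3 ✓

h = 3, g = -3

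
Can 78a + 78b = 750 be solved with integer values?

Step 1: Compute gcd(78, 78).
gcd(78, 78) = 78

Step 2: Check divisibility.
Does 78 divide 750? 750 = 78 x 9 + 48, so no.

By the theorem on linear Diophantine equations, 78a + 78b = 750 has integer solutions if and only if gcd(78, 78) divides 750. Since 78 does not divide 750, no solutions exist.

No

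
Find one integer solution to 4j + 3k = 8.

Step 1: Check solvability.
gcd(4, 3) = 1
Since 1 divides 8, solutions exist.

Step 2: Apply extended Euclidean algorithm to find gcd.
We find integers such that 4*x0 + 3*y0 = 1

Step 3: Scale the particular solution.
Multiply by 8/1 = 8:
j = 8, k = -8

Step 4: Verify.
4*(8) + 3*(-8) = 8 = 8 ✓

j = 8, k = -8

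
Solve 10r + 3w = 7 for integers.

Step 1: Check solvability.
gcd(10, 3) = 1
Since 1 divides 7, solutions exist.

Step 2: Apply extended Euclidean algorithm to find gcd.
We find integers such that 10*x0 + 3*y0 = 1

Step 3: Scale the particular solution.
Multiply by 7/1 = 7:
r = 7, w = -21

Step 4: Verify.
10*(7) + 3*(-21) = 7 = 7 ✓

r = 7, w = -21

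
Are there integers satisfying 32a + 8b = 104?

Step 1: Compute gcd(32, 8).
gcd(32, 8) = 8

Step 2: Check divisibility.
Does 8 divide 104? 104 = 8 x 13, so yes.

By the theorem on linear Diophantine equations, 32a + 8b = 104 has integer solutions if and only if gcd(32, 8) divides 104. Since 8 | 104, solutions exist.

Yes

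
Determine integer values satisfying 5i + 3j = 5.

Step 1: Check solvability.
gcd(5, 3) = 1
Since 1 divides 5, solutions exist.

Step 2: Apply extended Euclidean algorithm to find gcd.
We find integers such that 5*x0 + 3*y0 = 1

Step 3: Scale the particular solution.
Multiply by 5/1 = 5:
i = -5, j = 10

Step 4: Verify.
5*(-5) + 3*(10) = 5 = 5 ✓

i = -5, j = 10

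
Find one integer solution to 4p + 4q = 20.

Step 1: Check solvability.
gcd(4, 4) = 4
Since 4 divides 20, solutions exist.

Step 2: Apply extended Euclidean algorithm to find gcd.
We find integers such that 4*x0 + 4*y0 = 4

Step 3: Scale the particular solution.
Multiply by 20/4 = 5:
p = 0, q = 5

Step 4: Verify.
4*(0) + 4*(5) = 20 = 20 ✓

p = 0, q = 5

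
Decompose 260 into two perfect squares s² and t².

We need to find integers s, t > 0 such that s² + t² = 260.
Trying s = 2: t² = 260 - 2² = 260 - 4 = 256
t = 16
Check: 2² + 16² = 4 + 256 = 260 ✓

260 = 2² + 16²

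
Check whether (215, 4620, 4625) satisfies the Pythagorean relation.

Compute a² + b²:
215² + 4620² = 46225 + 21344400 = 21390625
Compute c²:
4625² = 21390625
Since 21390625 = 21390625, it is a Pythagorean triple.

Yes, it is a Pythagorean triple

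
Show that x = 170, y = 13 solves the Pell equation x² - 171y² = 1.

Compute x² = 170² = 28900
Compute 171y² = 171·13² = 171·169 = 28899
x² - 171y² = 28900 - 28899 = 1
Since this equals 1, (170, 13) is a solution.

Yes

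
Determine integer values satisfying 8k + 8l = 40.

Step 1: Check solvability.
gcd(8, 8) = 8
Since 8 divides 40, solutions exist.

Step 2: Apply extended Euclidean algorithm to find gcd.
We find integers such that 8*x0 + 8*y0 = 8

Step 3: Scale the particular solution.
Multiply by 40/8 = 5:
k = 0, l = 5

Step 4: Verify.
8*(0) + 8*(5) = 40 = 40 ✓

k = 0, l = 5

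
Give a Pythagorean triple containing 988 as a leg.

We need the other leg and hypotenuse such that 988² + x² = c².
Take x = 315, c = 1037: 988² + 315² = 976144 + 99225 = 1075369 = 1037² ✓
Triple: (315, 988, 1037)

(315, 988, 1037)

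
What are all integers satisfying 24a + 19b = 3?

Step 1: Compute gcd(24, 19) = 1.
Since 1 divides 3, solutions exist.

Step 2: Find a particular solution using extended Euclidean algorithm.
We get a₀ = 12, b₀ = -15.
Check: 24*12 + 19*-15 = 3 = 3 ✓

Step 3: Write the general solution.
a = 12 + (19/1)t = 12 + 19t
b = -15 - (24/1)t = -15 - 24t
for any integer t.

a = 12 + 19t, b = -15 - 24t for integer t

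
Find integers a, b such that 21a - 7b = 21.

Step 1: Check solvability.
gcd(21, 7) = 7
Since 7 divides 21, solutions exist.

Step 2: Apply extended Euclidean algorithm to find gcd.
We find integers such that 21*x0 + 7*y0 = 7

Step 3: Scale the particular solution.
Multiply by 21/7 = 3:
a = 0, b = -3

Step 4: Verify.
21*(0) - 7*(-3) = 21 = 21 ✓

a = 0, b = -3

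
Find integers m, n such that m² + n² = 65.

We need to find integers m, n > 0 such that m² + n² = 65.
Trying m = 1: n² = 65 - 1² = 65 - 1 = 64
n = 8
Check: 1² + 8² = 1 + 64 = 65 ✓

65 = 1² + 8²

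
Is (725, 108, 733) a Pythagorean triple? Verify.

Compute a² + b² = 725² + 108² = 525625 + 11664 = 537289
Compute c² = 733² = 537289
Since 537289 = 537289, confirmed.

Yes, it is a Pythagorean triple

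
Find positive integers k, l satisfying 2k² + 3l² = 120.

Try small values of k and check whether (120 - 2k²)/3 is a perfect square.
k = 6: 2·6² = 72, so 3l² = 120 - 72 = 48, giving l² = 16, l = 4.
Check: 2·6² + 3·4² = 72 + 48 = 120 ✓

k = 6, l = 4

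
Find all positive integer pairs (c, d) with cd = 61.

The positive divisors of 61 are: 1, 61.
Each divisor d gives the pair (d, 61/d):
(1, 61), (61, 1)

(1, 61), (61, 1)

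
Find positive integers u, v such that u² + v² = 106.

Search for u with 106 - u² a perfect square.
u = 5: 106 - 5² = 106 - 25 = 81 = 9² ✓
So u = 5, v = 9.

u = 5, v = 9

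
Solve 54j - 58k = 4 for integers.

Step 1: Check solvability.
gcd(54, 58) = 2
Since 2 divides 4, solutions exist.

Step 2: Apply extended Euclidean algorithm to find gcd.
We find integers such that 54*x0 + 58*y0 = 2

Step 3: Scale the particular solution.
Multiply by 4/2 = 2:
j = 28, k = 26

Step 4: Verify.
54*(28) - 58*(26) = 4 = 4 ✓

j = 28, k = 26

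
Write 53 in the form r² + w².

We need to find integers r, w > 0 such that r² + w² = 53.
Trying r = 2: w² = 53 - 2² = 53 - 4 = 49
w = 7
Check: 2² + 7² = 4 + 49 = 53 ✓

53 = 2² + 7²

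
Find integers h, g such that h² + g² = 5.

We need to find integers h, g > 0 such that h² + g² = 5.
Trying h = 1: g² = 5 - 1² = 5 - 1 = 4
g = 2
Check: 1² + 2² = 1 + 4 = 5 ✓

5 = 1² + 2²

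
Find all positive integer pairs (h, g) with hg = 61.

The positive divisors of 61 are: 1, 61.
Each divisor d gives the pair (d, 61/d):
(1, 61), (61, 1)

(1, 61), (61, 1)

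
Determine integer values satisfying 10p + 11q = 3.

Step 1: Check solvability.
gcd(10, 11) = 1
Since 1 divides 3, solutions exist.

Step 2: Apply extended Euclidean algorithm to find gcd.
We find integers such that 10*x0 + 11*y0 = 1

Step 3: Scale the particular solution.
Multiply by 3/1 = 3:
p = -3, q = 3

Step 4: Verify.
10*(-3) + 11*(3) = 3 = 3 ✓

p = -3, q = 3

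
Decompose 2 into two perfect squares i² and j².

We need to find integers i, j > 0 such that i² + j² = 2.
Trying i = 1: j² = 2 - 1² = 2 - 1 = 1
j = 1
Check: 1² + 1² = 1 + 1 = 2 ✓

2 = 1² + 1²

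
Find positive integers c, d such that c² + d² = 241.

Search for c with 241 - c² a perfect square.
c = 4: 241 - 4² = 241 - 16 = 225 = 15² ✓
So c = 4, d = 15.

c = 4, d = 15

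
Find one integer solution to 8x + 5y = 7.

Step 1: Check solvability.
gcd(8, 5) = 1
Since 1 divides 7, solutions exist.

Step 2: Apply extended Euclidean algorithm to find gcd.
We find integers such that 8*x0 + 5*y0 = 1

Step 3: Scale the particular solution.
Multiply by 7/1 = 7:
x = 14, y = -21

Step 4: Verify.
8*(14) + 5*(-21) = 7 = 7 ✓

x = 14, y = -21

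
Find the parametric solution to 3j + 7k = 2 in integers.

Step 1: Compute gcd(3, 7) = 1.
Since 1 divides 2, solutions exist.

Step 2: Find a particular solution using extended Euclidean algorithm.
We get j₀ = -4, k₀ = 2.
Check: 3*-4 + 7*2 = 2 = 2 ✓

Step 3: Write the general solution.
j = -4 + (7/1)t = -4 + 7t
k = 2 - (3/1)t = 2 - 3t
for any integer t.

j = -4 + 7t, k = 2 - 3t for integer t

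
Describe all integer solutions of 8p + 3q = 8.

Step 1: Compute gcd(8, 3) = 1.
Since 1 divides 8, solutions exist.

Step 2: Find a particular solution using extended Euclidean algorithm.
We get p₀ = -8, q₀ = 24.
Check: 8*-8 + 3*24 = 8 = 8 ✓

Step 3: Write the general solution.
p = -8 + (3/1)t = -8 + 3t
q = 24 - (8/1)t = 24 - 8t
for any integer t.

p = -8 + 3t, q = 24 - 8t for integer t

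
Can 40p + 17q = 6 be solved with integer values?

Step 1: Compute gcd(40, 17).
gcd(40, 17) = 1

Step 2: Check divisibility.
Does 1 divide 6? 6 = 1 x 6, so yes.

By the theorem on linear Diophantine equations, 40p + 17q = 6 has integer solutions if and only if gcd(40, 17) divides 6. Since 1 | 6, solutions exist.

Yes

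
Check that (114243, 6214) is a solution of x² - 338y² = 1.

Compute x² = 114243² = 13051463049
Compute 338y² = 338·6214² = 338·38613796 = 13051463048
x² - 338y² = 13051463049 - 13051463048 = 1
Since this equals 1, (114243, 6214) is a solution.

Yes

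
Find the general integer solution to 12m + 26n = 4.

Step 1: Compute gcd(12, 26) = 2.
Since 2 divides 4, solutions exist.

Step 2: Find a particular solution using extended Euclidean algorithm.
We get m₀ = -4, n₀ = 2.
Check: 12*-4 + 26*2 = 4 = 4 ✓

Step 3: Write the general solution.
m = -4 + (26/2)t = -4 + 13t
n = 2 - (12/2)t = 2 - 6t
for any integer t.

m = -4 + 13t, n = 2 - 6t for integer t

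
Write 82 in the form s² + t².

We need to find integers s, t > 0 such that s² + t² = 82.
Trying s = 1: t² = 82 - 1² = 82 - 1 = 81
t = 9
Check: 1² + 9² = 1 + 81 = 82 ✓

82 = 1² + 9²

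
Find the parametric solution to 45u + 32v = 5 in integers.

Step 1: Compute gcd(45, 32) = 1.
Since 1 divides 5, solutions exist.

Step 2: Find a particular solution using extended Euclidean algorithm.
We get u₀ = 25, v₀ = -35.
Check: 45*25 + 32*-35 = 5 = 5 ✓

Step 3: Write the general solution.
u = 25 + (32/1)t = 25 + 32t
v = -35 - (45/1)t = -35 - 45t
for any integer t.

u = 25 + 32t, v = -35 - 45t for integer t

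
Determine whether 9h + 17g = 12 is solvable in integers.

Step 1: Compute gcd(9, 17).
gcd(9, 17) = 1

Step 2: Check divisibility.
Does 1 divide 12? 12 = 1 x 12, so yes.

By the theorem on linear Diophantine equations, 9h + 17g = 12 has integer solutions if and only if gcd(9, 17) divides 12. Since 1 | 12, solutions exist.

Yes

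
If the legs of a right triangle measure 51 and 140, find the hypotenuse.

c² = a² + b² = 51² + 140² = 2601 + 19600 = 22201
c = 149

149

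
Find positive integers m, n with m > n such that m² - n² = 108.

Factor: m² - n² = (m+n)(m-n) = 108.
We need two factors of 108 with the same parity.
Use m+n = 54 and m-n = 2 (product 54·2 = 108).
Adding: 2m = 56, so m = 28.
Subtracting: 2n = 52, so n = 26.
Check: 28² - 26² = 784 - 676 = 108 ✓

m = 28, n = 26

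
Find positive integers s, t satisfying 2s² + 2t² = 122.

Try small values of s and check whether (122 - 2s²)/2 is a perfect square.
s = 5: 2·5² = 50, so 2t² = 122 - 50 = 72, giving t² = 36, t = 6.
Check: 2·5² + 2·6² = 50 + 72 = 122 ✓

s = 5, t = 6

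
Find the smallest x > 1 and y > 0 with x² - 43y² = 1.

We seek the smallest positive integers (x, y) with x² - 43y² = 1, i.e., x² = 43y² + 1.
Try successive y values:
y = 1: x² = 43·1² + 1 = 44, not a perfect square
y = 2: x² = 43·2² + 1 = 173, not a perfect square
y = 3: x² = 43·3² + 1 = 388, not a perfect square
... continuing the search (or via continued fractions) ...
y = 531: x² = 43·531² + 1 = 12124324, x = 3482 ✓

Verify: 3482² - 43·531² = 12124324 - 12124323 = 1 ✓

x = 3482, y = 531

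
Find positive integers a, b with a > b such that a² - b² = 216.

Factor: a² - b² = (a+b)(a-b) = 216.
We need two factors of 216 with the same parity.
Use a+b = 108 and a-b = 2 (product 108·2 = 216).
Adding: 2a = 110, so a = 55.
Subtracting: 2b = 106, so b = 53.
Check: 55² - 53² = 3025 - 2809 = 216 ✓

a = 55, b = 53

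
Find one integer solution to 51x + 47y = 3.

Step 1: Check solvability.
gcd(51, 47) = 1
Since 1 divides 3, solutions exist.

Step 2: Apply extended Euclidean algorithm to find gcd.
We find integers such that 51*x0 + 47*y0 = 1

Step 3: Scale the particular solution.
Multiply by 3/1 = 3:
x = 36, y = -39

Step 4: Verify.
51*(36) + 47*(-39) = 3 = 3 ✓

x = 36, y = -39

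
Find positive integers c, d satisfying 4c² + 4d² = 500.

Try small values of c and check whether (500 - 4c²)/4 is a perfect square.
c = 10: 4·10² = 400, so 4d² = 500 - 400 = 100, giving d² = 25, d = 5.
Check: 4·10² + 4·5² = 400 + 100 = 500 ✓

c = 10, d = 5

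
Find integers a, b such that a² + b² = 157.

We need to find integers a, b > 0 such that a² + b² = 157.
Trying a = 6: b² = 157 - 6² = 157 - 36 = 121
b = 11
Check: 6² + 11² = 36 + 121 = 157 ✓

157 = 6² + 11²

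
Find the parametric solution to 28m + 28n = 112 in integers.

Step 1: Compute gcd(28, 28) = 28.
Since 28 divides 112, solutions exist.

Step 2: Find a particular solution using extended Euclidean algorithm.
We get m₀ = 0, n₀ = 4.
Check: 28*0 + 28*4 = 112 = 112 ✓

Step 3: Write the general solution.
m = 0 + (28/28)t = 0 + 1t
n = 4 - (28/28)t = 4 - 1t
for any integer t.

m = 0 + 1t, n = 4 - 1t for integer t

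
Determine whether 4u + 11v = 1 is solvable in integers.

Step 1: Compute gcd(4, 11).
gcd(4, 11) = 1

Step 2: Check divisibility.
Does 1 divide 1? 1 = 1 x 1, so yes.

By the theorem on linear Diophantine equations, 4u + 11v = 1 has integer solutions if and only if gcd(4, 11) divides 1. Since 1 | 1, solutions exist.

Yes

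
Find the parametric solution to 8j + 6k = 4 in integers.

Step 1: Compute gcd(8, 6) = 2.
Since 2 divides 4, solutions exist.

Step 2: Find a particular solution using extended Euclidean algorithm.
We get j₀ = 2, k₀ = -2.
Check: 8*2 + 6*-2 = 4 = 4 ✓

Step 3: Write the general solution.
j = 2 + (6/2)t = 2 + 3t
k = -2 - (8/2)t = -2 - 4t
for any integer t.

j = 2 + 3t, k = -2 - 4t for integer t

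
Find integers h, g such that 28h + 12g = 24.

Step 1: Check solvability.
gcd(28, 12) = 4
Since 4 divides 24, solutions exist.

Step 2: Apply extended Euclidean algorithm to find gcd.
We find integers such that 28*x0 + 12*y0 = 4

Step 3: Scale the particular solution.
Multiply by 24/4 = 6:
h = 6, g = -12

Step 4: Verify.
28*(6) + 12*(-12) = 24 = 24 ✓

h = 6, g = -12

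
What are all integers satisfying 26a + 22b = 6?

Step 1: Compute gcd(26, 22) = 2.
Since 2 divides 6, solutions exist.

Step 2: Find a particular solution using extended Euclidean algorithm.
We get a₀ = -15, b₀ = 18.
Check: 26*-15 + 22*18 = 6 = 6 ✓

Step 3: Write the general solution.
a = -15 + (22/2)t = -15 + 11t
b = 18 - (26/2)t = 18 - 13t
for any integer t.

a = -15 + 11t, b = 18 - 13t for integer t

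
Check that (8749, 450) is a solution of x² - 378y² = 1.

Compute x² = 8749² = 76545001
Compute 378y² = 378·450² = 378·202500 = 76545000
x² - 378y² = 76545001 - 76545000 = 1
Since this equals 1, (8749, 450) is a solution.

Yes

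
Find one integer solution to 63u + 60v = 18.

Step 1: Check solvability.
gcd(63, 60) = 3
Since 3 divides 18, solutions exist.

Step 2: Apply extended Euclidean algorithm to find gcd.
We find integers such that 63*x0 + 60*y0 = 3

Step 3: Scale the particular solution.
Multiply by 18/3 = 6:
u = 6, v = -6

Step 4: Verify.
63*(6) + 60*(-6) = 18 = 18 ✓

u = 6, v = -6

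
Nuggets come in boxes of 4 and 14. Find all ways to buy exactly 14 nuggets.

We need non-negative integers (x, y) with 4x + 14y = 14.
For each x in 0..3, check if 14 - 4x is a non-negative multiple of 14.
x = 0: 14y = 14, y = 1 ✓

(0 boxes of 4, 1 boxes of 14)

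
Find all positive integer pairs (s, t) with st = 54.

The positive divisors of 54 are: 1, 2, 3, 6, 9, 18, 27, 54.
Each divisor d gives the pair (d, 54/d):
(1, 54), (2, 27), (3, 18), (6, 9), (9, 6), (18, 3), (27, 2), (54, 1)

(1, 54), (2, 27), (3, 18), (6, 9), (9, 6), (18, 3), (27, 2), (54, 1)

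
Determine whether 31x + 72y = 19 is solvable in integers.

Step 1: Compute gcd(31, 72).
gcd(31, 72) = 1

Step 2: Check divisibility.
Does 1 divide 19? 19 = 1 x 19, so yes.

By the theorem on linear Diophantine equations, 31x + 72y = 19 has integer solutions if and only if gcd(31, 72) divides 19. Since 1 | 19, solutions exist.

Yes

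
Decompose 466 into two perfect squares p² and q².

We need to find integers p, q > 0 such that p² + q² = 466.
Trying p = 5: q² = 466 - 5² = 466 - 25 = 441
q = 21
Check: 5² + 21² = 25 + 441 = 466 ✓

466 = 5² + 21²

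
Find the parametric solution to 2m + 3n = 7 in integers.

Step 1: Compute gcd(2, 3) = 1.
Since 1 divides 7, solutions exist.

Step 2: Find a particular solution using extended Euclidean algorithm.
We get m₀ = -7, n₀ = 7.
Check: 2*-7 + 3*7 = 7 = 7 ✓

Step 3: Write the general solution.
m = -7 + (3/1)t = -7 + 3t
n = 7 - (2/1)t = 7 - 2t
for any integer t.

m = -7 + 3t, n = 7 - 2t for integer t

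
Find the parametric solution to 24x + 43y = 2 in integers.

Step 1: Compute gcd(24, 43) = 1.
Since 1 divides 2, solutions exist.

Step 2: Find a particular solution using extended Euclidean algorithm.
We get x₀ = 18, y₀ = -10.
Check: 24*18 + 43*-10 = 2 = 2 ✓

Step 3: Write the general solution.
x = 18 + (43/1)t = 18 + 43t
y = -10 - (24/1)t = -10 - 24t
for any integer t.

x = 18 + 43t, y = -10 - 24t for integer t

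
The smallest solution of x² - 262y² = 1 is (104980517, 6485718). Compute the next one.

Solutions to x² - Dy² = 1 are generated by powers of (x₀ + y₀√D).
The next solution satisfies x₁ + y₁√262 = (x₀ + y₀√262)², giving:
x₁ = x₀² + 262y₀² = 104980517² + 262·6485718² = 11020908949587289 + 11020908949587288 = 22041817899174577
y₁ = 2x₀y₀ = 2·104980517·6485718 = 1361748057512412

Verify: 22041817899174577² - 262·1361748057512412² = 485841736300372763087737923128929 - 485841736300372763087737923128928 = 1 ✓

x = 22041817899174577, y = 1361748057512412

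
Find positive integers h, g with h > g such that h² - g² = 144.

Factor: h² - g² = (h+g)(h-g) = 144.
We need two factors of 144 with the same parity.
Use h+g = 72 and h-g = 2 (product 72·2 = 144).
Adding: 2h = 74, so h = 37.
Subtracting: 2g = 70, so g = 35.
Check: 37² - 35² = 1369 - 1225 = 144 ✓

h = 37, g = 35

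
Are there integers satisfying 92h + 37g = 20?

Step 1: Compute gcd(92, 37).
gcd(92, 37) = 1

Step 2: Check divisibility.
Does 1 divide 20? 20 = 1 x 20, so yes.

By the theorem on linear Diophantine equations, 92h + 37g = 20 has integer solutions if and only if gcd(92, 37) divides 20. Since 1 | 20, solutions exist.

Yes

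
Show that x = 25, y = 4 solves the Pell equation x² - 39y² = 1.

Compute x² = 25² = 625
Compute 39y² = 39·4² = 39·16 = 624
x² - 39y² = 625 - 624 = 1
Since this equals 1, (25, 4) is a solution.

Yes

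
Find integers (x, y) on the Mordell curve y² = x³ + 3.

Try small integer x values and check whether x³ + 3 is a perfect square.
x = 1: x³ + 3 = 1³ + 3 = 1 + 3 = 4
Is 4 a perfect square? 2² = 4 ✓
So (x, y) = (1, -2) is a solution.

x = 1, y = -2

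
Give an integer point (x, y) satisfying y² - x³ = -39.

Try small integer x values and check whether x³ - 39 is a perfect square.
x = 22: x³ - 39 = 22³ - 39 = 10648 - 39 = 10609
Is 10609 a perfect square? 103² = 10609 ✓
So (x, y) = (22, 103) is a solution.

x = 22, y = 103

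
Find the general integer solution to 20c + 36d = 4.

Step 1: Compute gcd(20, 36) = 4.
Since 4 divides 4, solutions exist.

Step 2: Find a particular solution using extended Euclidean algorithm.
We get c₀ = 2, d₀ = -1.
Check: 20*2 + 36*-1 = 4 = 4 ✓

Step 3: Write the general solution.
c = 2 + (36/4)t = 2 + 9t
d = -1 - (20/4)t = -1 - 5t
for any integer t.

c = 2 + 9t, d = -1 - 5t for integer t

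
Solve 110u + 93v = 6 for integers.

Step 1: Check solvability.
gcd(110, 93) = 1
Since 1 divides 6, solutions exist.

Step 2: Apply extended Euclidean algorithm to find gcd.
We find integers such that 110*x0 + 93*y0 = 1

Step 3: Scale the particular solution.
Multiply by 6/1 = 6:
u = 66, v = -78

Step 4: Verify.
110*(66) + 93*(-78) = 6 = 6 ✓

u = 66, v = -78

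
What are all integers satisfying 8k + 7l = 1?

Step 1: Compute gcd(8, 7) = 1.
Since 1 divides 1, solutions exist.

Step 2: Find a particular solution using extended Euclidean algorithm.
We get k₀ = 1, l₀ = -1.
Check: 8*1 + 7*-1 = 1 = 1 ✓

Step 3: Write the general solution.
k = 1 + (7/1)t = 1 + 7t
l = -1 - (8/1)t = -1 - 8t
for any integer t.

k = 1 + 7t, l = -1 - 8t for integer t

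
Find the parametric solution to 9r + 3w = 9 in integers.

Step 1: Compute gcd(9, 3) = 3.
Since 3 divides 9, solutions exist.

Step 2: Find a particular solution using extended Euclidean algorithm.
We get r₀ = 0, w₀ = 3.
Check: 9*0 + 3*3 = 9 = 9 ✓

Step 3: Write the general solution.
r = 0 + (3/3)t = 0 + 1t
w = 3 - (9/3)t = 3 - 3t
for any integer t.

r = 0 + 1t, w = 3 - 3t for integer t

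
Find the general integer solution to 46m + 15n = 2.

Step 1: Compute gcd(46, 15) = 1.
Since 1 divides 2, solutions exist.

Step 2: Find a particular solution using extended Euclidean algorithm.
We get m₀ = 2, n₀ = -6.
Check: 46*2 + 15*-6 = 2 = 2 ✓

Step 3: Write the general solution.
m = 2 + (15/1)t = 2 + 15t
n = -6 - (46/1)t = -6 - 46t
for any integer t.

m = 2 + 15t, n = -6 - 46t for integer t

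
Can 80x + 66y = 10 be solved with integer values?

Step 1: Compute gcd(80, 66).
gcd(80, 66) = 2

Step 2: Check divisibility.
Does 2 divide 10? 10 = 2 x 5, so yes.

By the theorem on linear Diophantine equations, 80x + 66y = 10 has integer solutions if and only if gcd(80, 66) divides 10. Since 2 | 10, solutions exist.

Yes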